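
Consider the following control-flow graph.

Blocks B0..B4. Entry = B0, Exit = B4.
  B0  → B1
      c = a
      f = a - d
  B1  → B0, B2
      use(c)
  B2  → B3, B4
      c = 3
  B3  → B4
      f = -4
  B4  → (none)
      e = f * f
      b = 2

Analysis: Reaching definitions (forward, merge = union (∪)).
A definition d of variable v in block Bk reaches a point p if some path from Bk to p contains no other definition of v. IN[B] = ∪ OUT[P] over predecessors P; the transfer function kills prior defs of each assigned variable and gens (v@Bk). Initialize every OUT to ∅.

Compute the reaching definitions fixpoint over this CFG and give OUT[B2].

Per-block solution:
  B0: | IN={c@B0, f@B0} | OUT={c@B0, f@B0}
  B1: | IN={c@B0, f@B0} | OUT={c@B0, f@B0}
  B2: | IN={c@B0, f@B0} | OUT={c@B2, f@B0}
  B3: | IN={c@B2, f@B0} | OUT={c@B2, f@B3}
  B4: | IN={c@B2, f@B0, f@B3} | OUT={b@B4, c@B2, e@B4, f@B0, f@B3}

Merge at B2: IN[B2] = OUT[B1] = {c@B0, f@B0}
Applying B2's transfer function to that IN value gives OUT[B2] (row B2 above).

Answer: {c@B2, f@B0}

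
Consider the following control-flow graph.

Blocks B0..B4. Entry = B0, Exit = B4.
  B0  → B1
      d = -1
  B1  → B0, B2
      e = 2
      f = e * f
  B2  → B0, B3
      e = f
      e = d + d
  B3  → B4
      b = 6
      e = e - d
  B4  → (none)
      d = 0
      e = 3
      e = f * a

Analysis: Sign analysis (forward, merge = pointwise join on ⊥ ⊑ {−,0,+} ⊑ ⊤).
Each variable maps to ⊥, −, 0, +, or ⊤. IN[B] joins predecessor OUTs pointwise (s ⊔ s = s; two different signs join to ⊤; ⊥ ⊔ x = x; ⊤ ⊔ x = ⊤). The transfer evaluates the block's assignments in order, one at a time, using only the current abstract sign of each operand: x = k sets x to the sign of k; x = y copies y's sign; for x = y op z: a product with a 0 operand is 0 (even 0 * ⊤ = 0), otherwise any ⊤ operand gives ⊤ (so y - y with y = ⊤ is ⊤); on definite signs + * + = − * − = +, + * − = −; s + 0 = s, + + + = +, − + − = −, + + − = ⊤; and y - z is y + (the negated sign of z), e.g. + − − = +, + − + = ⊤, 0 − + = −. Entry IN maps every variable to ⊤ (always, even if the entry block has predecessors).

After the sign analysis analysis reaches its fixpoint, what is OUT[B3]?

Answer: {a: ⊤, b: +, c: ⊤, d: -, e: ⊤, f: ⊤}

Working:
Converged values:
  B0: | IN=(all ⊤) | OUT={d:-; rest ⊤}
  B1: | IN={d:-; rest ⊤} | OUT={d:-, e:+; rest ⊤}
  B2: | IN={d:-, e:+; rest ⊤} | OUT={d:-, e:-; rest ⊤}
  B3: | IN={d:-, e:-; rest ⊤} | OUT={b:+, d:-; rest ⊤}
  B4: | IN={b:+, d:-; rest ⊤} | OUT={b:+, d:0; rest ⊤}

Merge at B3: IN[B3] = OUT[B2] = {a: ⊤, b: ⊤, c: ⊤, d: -, e: -, f: ⊤}
Applying B3's transfer function to that IN value gives OUT[B3] (row B3 above).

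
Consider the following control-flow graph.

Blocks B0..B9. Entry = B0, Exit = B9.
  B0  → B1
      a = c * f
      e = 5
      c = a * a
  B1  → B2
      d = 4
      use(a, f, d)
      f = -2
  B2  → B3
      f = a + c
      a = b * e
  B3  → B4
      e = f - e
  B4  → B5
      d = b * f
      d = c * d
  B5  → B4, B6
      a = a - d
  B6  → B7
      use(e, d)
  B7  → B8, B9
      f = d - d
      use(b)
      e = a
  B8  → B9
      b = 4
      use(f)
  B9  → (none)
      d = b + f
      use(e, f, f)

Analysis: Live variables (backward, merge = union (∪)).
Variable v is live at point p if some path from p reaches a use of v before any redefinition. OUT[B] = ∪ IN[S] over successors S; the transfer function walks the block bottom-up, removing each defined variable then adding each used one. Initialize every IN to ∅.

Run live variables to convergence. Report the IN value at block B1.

Converged values:
  B0:   IN={b, c, f}   OUT={a, b, c, e, f}
  B1:   IN={a, b, c, e, f}   OUT={a, b, c, e}
  B2:   IN={a, b, c, e}   OUT={a, b, c, e, f}
  B3:   IN={a, b, c, e, f}   OUT={a, b, c, e, f}
  B4:   IN={a, b, c, e, f}   OUT={a, b, c, d, e, f}
  B5:   IN={a, b, c, d, e, f}   OUT={a, b, c, d, e, f}
  B6:   IN={a, b, d, e}   OUT={a, b, d}
  B7:   IN={a, b, d}   OUT={b, e, f}
  B8:   IN={e, f}   OUT={b, e, f}
  B9:   IN={b, e, f}   OUT={}

Merge at B1: OUT[B1] = IN[B2] = {a, b, c, e}
Applying B1's transfer function to that OUT value gives IN[B1] (row B1 above).

Answer: {a, b, c, e, f}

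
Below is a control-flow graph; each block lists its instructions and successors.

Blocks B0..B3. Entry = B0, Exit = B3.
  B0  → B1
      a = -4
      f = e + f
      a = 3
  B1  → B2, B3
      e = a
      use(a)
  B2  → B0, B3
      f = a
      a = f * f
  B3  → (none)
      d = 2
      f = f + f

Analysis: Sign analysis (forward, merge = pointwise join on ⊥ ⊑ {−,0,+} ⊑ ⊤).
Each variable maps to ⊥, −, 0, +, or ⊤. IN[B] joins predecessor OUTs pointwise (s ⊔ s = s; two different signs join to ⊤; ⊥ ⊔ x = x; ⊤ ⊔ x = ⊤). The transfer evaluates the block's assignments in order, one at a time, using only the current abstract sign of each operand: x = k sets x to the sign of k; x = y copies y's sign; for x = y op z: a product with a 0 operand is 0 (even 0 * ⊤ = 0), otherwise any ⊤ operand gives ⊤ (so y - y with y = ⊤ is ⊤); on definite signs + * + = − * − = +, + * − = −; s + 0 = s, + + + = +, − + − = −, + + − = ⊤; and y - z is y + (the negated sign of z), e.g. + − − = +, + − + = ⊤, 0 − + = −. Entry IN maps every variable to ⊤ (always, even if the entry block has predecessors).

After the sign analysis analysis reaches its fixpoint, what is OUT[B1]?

Per-block solution:
  B0:  IN=(all ⊤)  OUT={a:+; rest ⊤}
  B1:  IN={a:+; rest ⊤}  OUT={a:+, e:+; rest ⊤}
  B2:  IN={a:+, e:+; rest ⊤}  OUT={a:+, e:+, f:+; rest ⊤}
  B3:  IN={a:+, e:+; rest ⊤}  OUT={a:+, d:+, e:+; rest ⊤}

Merge at B1: IN[B1] = OUT[B0] = {a: +, b: ⊤, c: ⊤, d: ⊤, e: ⊤, f: ⊤}
Applying B1's transfer function to that IN value gives OUT[B1] (row B1 above).

Answer: {a: +, b: ⊤, c: ⊤, d: ⊤, e: +, f: ⊤}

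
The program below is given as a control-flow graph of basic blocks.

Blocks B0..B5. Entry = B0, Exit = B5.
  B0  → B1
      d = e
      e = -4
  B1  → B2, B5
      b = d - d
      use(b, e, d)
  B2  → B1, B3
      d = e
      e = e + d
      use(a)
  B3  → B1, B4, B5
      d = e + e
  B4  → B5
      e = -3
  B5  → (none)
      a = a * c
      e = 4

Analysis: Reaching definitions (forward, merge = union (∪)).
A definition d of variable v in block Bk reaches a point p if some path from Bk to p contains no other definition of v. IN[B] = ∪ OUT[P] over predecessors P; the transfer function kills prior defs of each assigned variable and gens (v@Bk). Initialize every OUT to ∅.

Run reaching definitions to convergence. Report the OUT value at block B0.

Fixpoint table:
  B0:  IN={}  OUT={d@B0, e@B0}
  B1:  IN={b@B1, d@B0, d@B2, d@B3, e@B0, e@B2}  OUT={b@B1, d@B0, d@B2, d@B3, e@B0, e@B2}
  B2:  IN={b@B1, d@B0, d@B2, d@B3, e@B0, e@B2}  OUT={b@B1, d@B2, e@B2}
  B3:  IN={b@B1, d@B2, e@B2}  OUT={b@B1, d@B3, e@B2}
  B4:  IN={b@B1, d@B3, e@B2}  OUT={b@B1, d@B3, e@B4}
  B5:  IN={b@B1, d@B0, d@B2, d@B3, e@B0, e@B2, e@B4}  OUT={a@B5, b@B1, d@B0, d@B2, d@B3, e@B5}

B0 is the boundary node: IN[B0] = {}
Applying B0's transfer function to that IN value gives OUT[B0] (row B0 above).

Answer: {d@B0, e@B0}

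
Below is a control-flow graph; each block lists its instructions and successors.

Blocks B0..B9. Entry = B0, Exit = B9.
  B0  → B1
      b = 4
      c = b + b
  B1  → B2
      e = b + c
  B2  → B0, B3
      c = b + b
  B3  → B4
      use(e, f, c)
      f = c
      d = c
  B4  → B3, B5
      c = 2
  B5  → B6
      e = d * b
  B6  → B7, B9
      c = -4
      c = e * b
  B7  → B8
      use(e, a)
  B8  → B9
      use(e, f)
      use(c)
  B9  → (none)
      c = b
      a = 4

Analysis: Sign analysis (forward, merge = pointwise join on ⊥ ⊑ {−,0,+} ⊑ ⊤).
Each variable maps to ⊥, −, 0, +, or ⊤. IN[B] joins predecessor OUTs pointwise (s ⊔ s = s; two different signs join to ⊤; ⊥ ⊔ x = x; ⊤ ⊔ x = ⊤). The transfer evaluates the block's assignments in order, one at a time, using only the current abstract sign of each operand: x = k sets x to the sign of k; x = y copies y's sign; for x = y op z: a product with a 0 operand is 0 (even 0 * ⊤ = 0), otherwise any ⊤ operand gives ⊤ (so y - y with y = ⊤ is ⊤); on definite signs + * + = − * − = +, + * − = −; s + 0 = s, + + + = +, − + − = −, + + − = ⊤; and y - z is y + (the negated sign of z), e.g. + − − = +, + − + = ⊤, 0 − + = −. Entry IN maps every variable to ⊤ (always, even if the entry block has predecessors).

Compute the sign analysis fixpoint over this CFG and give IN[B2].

Answer: {a: ⊤, b: +, c: +, d: ⊤, e: +, f: ⊤}

Derivation:
Fixpoint table:
  B0: | IN=(all ⊤) | OUT={b:+, c:+; rest ⊤}
  B1: | IN={b:+, c:+; rest ⊤} | OUT={b:+, c:+, e:+; rest ⊤}
  B2: | IN={b:+, c:+, e:+; rest ⊤} | OUT={b:+, c:+, e:+; rest ⊤}
  B3: | IN={b:+, c:+, e:+; rest ⊤} | OUT={b:+, c:+, d:+, e:+, f:+; rest ⊤}
  B4: | IN={b:+, c:+, d:+, e:+, f:+; rest ⊤} | OUT={b:+, c:+, d:+, e:+, f:+; rest ⊤}
  B5: | IN={b:+, c:+, d:+, e:+, f:+; rest ⊤} | OUT={b:+, c:+, d:+, e:+, f:+; rest ⊤}
  B6: | IN={b:+, c:+, d:+, e:+, f:+; rest ⊤} | OUT={b:+, c:+, d:+, e:+, f:+; rest ⊤}
  B7: | IN={b:+, c:+, d:+, e:+, f:+; rest ⊤} | OUT={b:+, c:+, d:+, e:+, f:+; rest ⊤}
  B8: | IN={b:+, c:+, d:+, e:+, f:+; rest ⊤} | OUT={b:+, c:+, d:+, e:+, f:+; rest ⊤}
  B9: | IN={b:+, c:+, d:+, e:+, f:+; rest ⊤} | OUT={a:+, b:+, c:+, d:+, e:+, f:+; rest ⊤}

Merge at B2: IN[B2] = OUT[B1] = {a: ⊤, b: +, c: +, d: ⊤, e: +, f: ⊤}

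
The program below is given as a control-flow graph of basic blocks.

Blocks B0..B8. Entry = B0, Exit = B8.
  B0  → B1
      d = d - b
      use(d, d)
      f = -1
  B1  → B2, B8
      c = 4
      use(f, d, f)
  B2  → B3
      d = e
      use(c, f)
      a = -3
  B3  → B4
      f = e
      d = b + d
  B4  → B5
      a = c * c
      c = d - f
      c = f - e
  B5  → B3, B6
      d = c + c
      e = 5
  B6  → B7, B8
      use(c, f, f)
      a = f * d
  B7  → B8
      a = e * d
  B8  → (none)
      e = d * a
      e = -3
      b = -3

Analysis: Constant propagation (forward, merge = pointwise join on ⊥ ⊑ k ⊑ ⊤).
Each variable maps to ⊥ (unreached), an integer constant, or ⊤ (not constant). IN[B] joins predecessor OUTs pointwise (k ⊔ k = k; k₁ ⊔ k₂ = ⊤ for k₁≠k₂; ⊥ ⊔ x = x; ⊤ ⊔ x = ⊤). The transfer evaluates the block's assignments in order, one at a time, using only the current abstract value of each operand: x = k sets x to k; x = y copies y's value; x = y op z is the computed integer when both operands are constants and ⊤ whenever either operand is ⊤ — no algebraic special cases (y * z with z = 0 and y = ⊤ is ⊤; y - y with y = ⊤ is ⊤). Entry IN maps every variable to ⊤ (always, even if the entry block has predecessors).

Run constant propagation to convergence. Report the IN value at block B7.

Answer: {a: ⊤, b: ⊤, c: ⊤, d: ⊤, e: 5, f: ⊤}

Derivation:
Fixpoint table:
  B0:  IN=(all ⊤)  OUT={f:-1; rest ⊤}
  B1:  IN={f:-1; rest ⊤}  OUT={c:4, f:-1; rest ⊤}
  B2:  IN={c:4, f:-1; rest ⊤}  OUT={a:-3, c:4, f:-1; rest ⊤}
  B3:  IN=(all ⊤)  OUT=(all ⊤)
  B4:  IN=(all ⊤)  OUT=(all ⊤)
  B5:  IN=(all ⊤)  OUT={e:5; rest ⊤}
  B6:  IN={e:5; rest ⊤}  OUT={e:5; rest ⊤}
  B7:  IN={e:5; rest ⊤}  OUT={e:5; rest ⊤}
  B8:  IN=(all ⊤)  OUT={b:-3, e:-3; rest ⊤}

Merge at B7: IN[B7] = OUT[B6] = {a: ⊤, b: ⊤, c: ⊤, d: ⊤, e: 5, f: ⊤}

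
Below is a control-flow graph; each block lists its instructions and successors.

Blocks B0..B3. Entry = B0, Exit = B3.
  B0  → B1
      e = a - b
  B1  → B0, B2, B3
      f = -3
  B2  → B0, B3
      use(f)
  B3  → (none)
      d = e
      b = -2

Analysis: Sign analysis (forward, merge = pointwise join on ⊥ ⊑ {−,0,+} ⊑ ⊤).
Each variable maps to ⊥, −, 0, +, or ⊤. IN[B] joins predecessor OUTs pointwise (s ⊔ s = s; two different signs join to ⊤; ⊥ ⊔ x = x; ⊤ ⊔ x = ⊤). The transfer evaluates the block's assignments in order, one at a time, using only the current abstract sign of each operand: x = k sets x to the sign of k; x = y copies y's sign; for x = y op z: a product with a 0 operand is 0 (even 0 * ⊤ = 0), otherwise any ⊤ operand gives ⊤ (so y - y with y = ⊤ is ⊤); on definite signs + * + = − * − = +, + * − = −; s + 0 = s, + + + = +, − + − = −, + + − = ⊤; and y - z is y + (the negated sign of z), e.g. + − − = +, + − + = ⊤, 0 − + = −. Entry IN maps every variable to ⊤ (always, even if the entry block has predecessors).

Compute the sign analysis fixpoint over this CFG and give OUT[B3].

Answer: {a: ⊤, b: -, c: ⊤, d: ⊤, e: ⊤, f: -}

Working:
Fixpoint table:
  B0:   IN=(all ⊤)   OUT=(all ⊤)
  B1:   IN=(all ⊤)   OUT={f:-; rest ⊤}
  B2:   IN={f:-; rest ⊤}   OUT={f:-; rest ⊤}
  B3:   IN={f:-; rest ⊤}   OUT={b:-, f:-; rest ⊤}

Merge at B3: IN[B3] = OUT[B1] ⊔ OUT[B2] = {a: ⊤, b: ⊤, c: ⊤, d: ⊤, e: ⊤, f: -}
Applying B3's transfer function to that IN value gives OUT[B3] (row B3 above).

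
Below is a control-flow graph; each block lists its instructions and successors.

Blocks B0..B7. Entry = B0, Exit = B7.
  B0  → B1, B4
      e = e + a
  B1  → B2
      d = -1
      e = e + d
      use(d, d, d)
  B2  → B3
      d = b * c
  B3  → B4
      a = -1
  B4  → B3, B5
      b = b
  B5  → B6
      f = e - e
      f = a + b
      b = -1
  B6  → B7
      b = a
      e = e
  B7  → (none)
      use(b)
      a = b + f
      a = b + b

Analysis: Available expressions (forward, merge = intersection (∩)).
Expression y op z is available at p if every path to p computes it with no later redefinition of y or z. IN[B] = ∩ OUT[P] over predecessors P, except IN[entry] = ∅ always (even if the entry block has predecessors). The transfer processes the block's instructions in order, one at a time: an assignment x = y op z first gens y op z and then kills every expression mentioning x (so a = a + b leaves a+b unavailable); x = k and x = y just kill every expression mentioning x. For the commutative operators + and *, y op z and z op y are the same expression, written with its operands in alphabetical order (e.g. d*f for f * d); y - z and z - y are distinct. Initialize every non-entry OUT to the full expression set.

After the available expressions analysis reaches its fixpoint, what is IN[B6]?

Answer: {e-e}

Derivation:
Per-block solution:
  B0:   IN={}   OUT={}
  B1:   IN={}   OUT={}
  B2:   IN={}   OUT={b*c}
  B3:   IN={}   OUT={}
  B4:   IN={}   OUT={}
  B5:   IN={}   OUT={e-e}
  B6:   IN={e-e}   OUT={}
  B7:   IN={}   OUT={b+b, b+f}

Merge at B6: IN[B6] = OUT[B5] = {e-e}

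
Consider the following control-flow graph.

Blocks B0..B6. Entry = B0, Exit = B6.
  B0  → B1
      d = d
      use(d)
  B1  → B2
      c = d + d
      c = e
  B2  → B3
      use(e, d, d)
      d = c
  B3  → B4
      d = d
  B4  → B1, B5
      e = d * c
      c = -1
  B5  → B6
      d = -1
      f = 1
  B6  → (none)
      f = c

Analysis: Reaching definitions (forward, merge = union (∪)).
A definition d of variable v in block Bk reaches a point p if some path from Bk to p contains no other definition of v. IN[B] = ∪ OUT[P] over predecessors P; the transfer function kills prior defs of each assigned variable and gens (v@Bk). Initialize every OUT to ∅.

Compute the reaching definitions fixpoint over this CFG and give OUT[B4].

Converged values:
  B0: | IN={} | OUT={d@B0}
  B1: | IN={c@B4, d@B0, d@B3, e@B4} | OUT={c@B1, d@B0, d@B3, e@B4}
  B2: | IN={c@B1, d@B0, d@B3, e@B4} | OUT={c@B1, d@B2, e@B4}
  B3: | IN={c@B1, d@B2, e@B4} | OUT={c@B1, d@B3, e@B4}
  B4: | IN={c@B1, d@B3, e@B4} | OUT={c@B4, d@B3, e@B4}
  B5: | IN={c@B4, d@B3, e@B4} | OUT={c@B4, d@B5, e@B4, f@B5}
  B6: | IN={c@B4, d@B5, e@B4, f@B5} | OUT={c@B4, d@B5, e@B4, f@B6}

Merge at B4: IN[B4] = OUT[B3] = {c@B1, d@B3, e@B4}
Applying B4's transfer function to that IN value gives OUT[B4] (row B4 above).

Answer: {c@B4, d@B3, e@B4}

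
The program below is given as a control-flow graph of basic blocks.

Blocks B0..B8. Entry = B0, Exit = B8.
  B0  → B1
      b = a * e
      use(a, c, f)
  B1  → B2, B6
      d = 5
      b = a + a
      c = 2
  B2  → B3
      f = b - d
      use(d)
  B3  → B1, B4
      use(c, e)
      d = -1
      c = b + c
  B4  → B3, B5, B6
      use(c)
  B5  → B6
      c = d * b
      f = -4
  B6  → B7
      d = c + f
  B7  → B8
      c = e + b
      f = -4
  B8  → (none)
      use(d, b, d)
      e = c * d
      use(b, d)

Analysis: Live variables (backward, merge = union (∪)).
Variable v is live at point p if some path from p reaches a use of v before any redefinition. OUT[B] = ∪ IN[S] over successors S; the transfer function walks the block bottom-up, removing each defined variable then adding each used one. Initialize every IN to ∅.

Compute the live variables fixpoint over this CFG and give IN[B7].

Fixpoint table:
  B0:   IN={a, c, e, f}   OUT={a, e, f}
  B1:   IN={a, e, f}   OUT={a, b, c, d, e, f}
  B2:   IN={a, b, c, d, e}   OUT={a, b, c, e, f}
  B3:   IN={a, b, c, e, f}   OUT={a, b, c, d, e, f}
  B4:   IN={a, b, c, d, e, f}   OUT={a, b, c, d, e, f}
  B5:   IN={b, d, e}   OUT={b, c, e, f}
  B6:   IN={b, c, e, f}   OUT={b, d, e}
  B7:   IN={b, d, e}   OUT={b, c, d}
  B8:   IN={b, c, d}   OUT={}

Merge at B7: OUT[B7] = IN[B8] = {b, c, d}
Applying B7's transfer function to that OUT value gives IN[B7] (row B7 above).

Answer: {b, d, e}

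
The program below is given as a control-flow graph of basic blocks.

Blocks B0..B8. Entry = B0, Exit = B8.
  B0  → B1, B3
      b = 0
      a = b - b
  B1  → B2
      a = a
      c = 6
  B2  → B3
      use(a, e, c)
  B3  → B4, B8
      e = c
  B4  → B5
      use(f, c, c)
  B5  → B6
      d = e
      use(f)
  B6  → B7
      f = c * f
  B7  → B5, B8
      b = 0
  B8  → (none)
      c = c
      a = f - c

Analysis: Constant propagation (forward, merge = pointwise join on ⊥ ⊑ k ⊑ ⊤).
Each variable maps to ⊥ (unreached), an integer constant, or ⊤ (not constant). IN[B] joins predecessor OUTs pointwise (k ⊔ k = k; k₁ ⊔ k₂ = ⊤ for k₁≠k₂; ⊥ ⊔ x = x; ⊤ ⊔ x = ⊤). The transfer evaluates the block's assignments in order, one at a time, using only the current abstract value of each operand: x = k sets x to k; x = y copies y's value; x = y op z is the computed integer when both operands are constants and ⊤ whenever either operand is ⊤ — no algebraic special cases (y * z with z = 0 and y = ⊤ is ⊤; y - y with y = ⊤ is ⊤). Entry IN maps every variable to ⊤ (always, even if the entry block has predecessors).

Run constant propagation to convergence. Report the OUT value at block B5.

Answer: {a: 0, b: 0, c: ⊤, d: ⊤, e: ⊤, f: ⊤}

Working:
Per-block solution:
  B0: | IN=(all ⊤) | OUT={a:0, b:0; rest ⊤}
  B1: | IN={a:0, b:0; rest ⊤} | OUT={a:0, b:0, c:6; rest ⊤}
  B2: | IN={a:0, b:0, c:6; rest ⊤} | OUT={a:0, b:0, c:6; rest ⊤}
  B3: | IN={a:0, b:0; rest ⊤} | OUT={a:0, b:0; rest ⊤}
  B4: | IN={a:0, b:0; rest ⊤} | OUT={a:0, b:0; rest ⊤}
  B5: | IN={a:0, b:0; rest ⊤} | OUT={a:0, b:0; rest ⊤}
  B6: | IN={a:0, b:0; rest ⊤} | OUT={a:0, b:0; rest ⊤}
  B7: | IN={a:0, b:0; rest ⊤} | OUT={a:0, b:0; rest ⊤}
  B8: | IN={a:0, b:0; rest ⊤} | OUT={b:0; rest ⊤}

Merge at B5: IN[B5] = OUT[B4] ⊔ OUT[B7] = {a: 0, b: 0, c: ⊤, d: ⊤, e: ⊤, f: ⊤}
Applying B5's transfer function to that IN value gives OUT[B5] (row B5 above).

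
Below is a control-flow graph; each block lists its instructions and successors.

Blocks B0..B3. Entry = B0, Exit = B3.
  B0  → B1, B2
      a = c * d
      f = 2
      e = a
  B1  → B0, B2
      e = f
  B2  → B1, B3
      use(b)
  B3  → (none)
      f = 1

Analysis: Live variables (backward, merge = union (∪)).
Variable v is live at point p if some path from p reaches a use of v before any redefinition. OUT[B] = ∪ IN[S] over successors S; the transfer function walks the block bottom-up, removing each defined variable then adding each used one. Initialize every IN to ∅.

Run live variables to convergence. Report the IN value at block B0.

Answer: {b, c, d}

Working:
Per-block solution:
  B0: | IN={b, c, d} | OUT={b, c, d, f}
  B1: | IN={b, c, d, f} | OUT={b, c, d, f}
  B2: | IN={b, c, d, f} | OUT={b, c, d, f}
  B3: | IN={} | OUT={}

Merge at B0: OUT[B0] = IN[B1] ⊔ IN[B2] = {b, c, d, f}
Applying B0's transfer function to that OUT value gives IN[B0] (row B0 above).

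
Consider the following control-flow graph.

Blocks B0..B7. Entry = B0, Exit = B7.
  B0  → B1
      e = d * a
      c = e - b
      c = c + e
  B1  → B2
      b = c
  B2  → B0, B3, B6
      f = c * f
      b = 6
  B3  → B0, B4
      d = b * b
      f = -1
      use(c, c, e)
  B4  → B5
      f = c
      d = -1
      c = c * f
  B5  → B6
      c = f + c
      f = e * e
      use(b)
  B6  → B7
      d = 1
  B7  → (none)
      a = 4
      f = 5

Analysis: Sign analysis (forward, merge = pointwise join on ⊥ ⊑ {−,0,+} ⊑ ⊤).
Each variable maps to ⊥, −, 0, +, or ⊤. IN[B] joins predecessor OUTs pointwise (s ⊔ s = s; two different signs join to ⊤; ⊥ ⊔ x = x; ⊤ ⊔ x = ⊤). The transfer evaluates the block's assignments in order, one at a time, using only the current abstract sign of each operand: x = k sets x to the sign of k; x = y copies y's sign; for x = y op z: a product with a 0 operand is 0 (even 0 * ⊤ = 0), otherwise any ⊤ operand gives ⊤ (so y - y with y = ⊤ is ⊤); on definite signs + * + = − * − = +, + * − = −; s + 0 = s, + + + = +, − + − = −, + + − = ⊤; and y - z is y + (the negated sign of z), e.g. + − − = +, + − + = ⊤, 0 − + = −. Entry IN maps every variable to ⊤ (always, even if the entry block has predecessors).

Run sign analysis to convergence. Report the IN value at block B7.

Converged values:
  B0:  IN=(all ⊤)  OUT=(all ⊤)
  B1:  IN=(all ⊤)  OUT=(all ⊤)
  B2:  IN=(all ⊤)  OUT={b:+; rest ⊤}
  B3:  IN={b:+; rest ⊤}  OUT={b:+, d:+, f:-; rest ⊤}
  B4:  IN={b:+, d:+, f:-; rest ⊤}  OUT={b:+, d:-; rest ⊤}
  B5:  IN={b:+, d:-; rest ⊤}  OUT={b:+, d:-; rest ⊤}
  B6:  IN={b:+; rest ⊤}  OUT={b:+, d:+; rest ⊤}
  B7:  IN={b:+, d:+; rest ⊤}  OUT={a:+, b:+, d:+, f:+; rest ⊤}

Merge at B7: IN[B7] = OUT[B6] = {a: ⊤, b: +, c: ⊤, d: +, e: ⊤, f: ⊤}

Answer: {a: ⊤, b: +, c: ⊤, d: +, e: ⊤, f: ⊤}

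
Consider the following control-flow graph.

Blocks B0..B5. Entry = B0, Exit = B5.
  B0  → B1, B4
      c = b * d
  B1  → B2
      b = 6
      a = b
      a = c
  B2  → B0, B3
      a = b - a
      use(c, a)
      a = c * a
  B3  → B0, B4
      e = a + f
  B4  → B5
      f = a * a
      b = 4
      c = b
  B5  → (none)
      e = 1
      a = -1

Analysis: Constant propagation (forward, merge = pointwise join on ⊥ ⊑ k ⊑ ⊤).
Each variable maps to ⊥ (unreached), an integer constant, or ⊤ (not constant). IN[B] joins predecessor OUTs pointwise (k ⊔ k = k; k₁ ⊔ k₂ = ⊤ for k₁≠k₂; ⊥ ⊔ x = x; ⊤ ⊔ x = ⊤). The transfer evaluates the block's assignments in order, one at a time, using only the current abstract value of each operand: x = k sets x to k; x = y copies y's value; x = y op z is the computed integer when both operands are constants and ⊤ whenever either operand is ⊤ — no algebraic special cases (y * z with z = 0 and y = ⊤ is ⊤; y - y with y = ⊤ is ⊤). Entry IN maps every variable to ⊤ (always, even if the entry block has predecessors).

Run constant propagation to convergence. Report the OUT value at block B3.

Fixpoint table:
  B0:   IN=(all ⊤)   OUT=(all ⊤)
  B1:   IN=(all ⊤)   OUT={b:6; rest ⊤}
  B2:   IN={b:6; rest ⊤}   OUT={b:6; rest ⊤}
  B3:   IN={b:6; rest ⊤}   OUT={b:6; rest ⊤}
  B4:   IN=(all ⊤)   OUT={b:4, c:4; rest ⊤}
  B5:   IN={b:4, c:4; rest ⊤}   OUT={a:-1, b:4, c:4, e:1; rest ⊤}

Merge at B3: IN[B3] = OUT[B2] = {a: ⊤, b: 6, c: ⊤, d: ⊤, e: ⊤, f: ⊤}
Applying B3's transfer function to that IN value gives OUT[B3] (row B3 above).

Answer: {a: ⊤, b: 6, c: ⊤, d: ⊤, e: ⊤, f: ⊤}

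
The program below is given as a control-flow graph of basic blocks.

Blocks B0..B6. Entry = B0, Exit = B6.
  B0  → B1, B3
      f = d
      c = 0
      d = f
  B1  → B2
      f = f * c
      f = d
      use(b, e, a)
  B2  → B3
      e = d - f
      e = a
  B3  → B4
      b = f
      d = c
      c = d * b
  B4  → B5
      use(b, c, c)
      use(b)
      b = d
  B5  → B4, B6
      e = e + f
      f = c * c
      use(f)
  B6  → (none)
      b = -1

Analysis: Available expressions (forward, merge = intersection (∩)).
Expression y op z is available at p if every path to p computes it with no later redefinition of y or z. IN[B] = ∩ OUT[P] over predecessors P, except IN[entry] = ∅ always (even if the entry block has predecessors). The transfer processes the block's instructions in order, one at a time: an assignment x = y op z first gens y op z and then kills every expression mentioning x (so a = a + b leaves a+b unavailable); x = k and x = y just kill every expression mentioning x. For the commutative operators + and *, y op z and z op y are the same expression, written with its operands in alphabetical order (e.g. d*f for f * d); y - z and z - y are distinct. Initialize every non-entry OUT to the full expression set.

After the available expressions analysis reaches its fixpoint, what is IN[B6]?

Fixpoint table:
  B0: | IN={} | OUT={}
  B1: | IN={} | OUT={}
  B2: | IN={} | OUT={d-f}
  B3: | IN={} | OUT={b*d}
  B4: | IN={} | OUT={}
  B5: | IN={} | OUT={c*c}
  B6: | IN={c*c} | OUT={c*c}

Merge at B6: IN[B6] = OUT[B5] = {c*c}

Answer: {c*c}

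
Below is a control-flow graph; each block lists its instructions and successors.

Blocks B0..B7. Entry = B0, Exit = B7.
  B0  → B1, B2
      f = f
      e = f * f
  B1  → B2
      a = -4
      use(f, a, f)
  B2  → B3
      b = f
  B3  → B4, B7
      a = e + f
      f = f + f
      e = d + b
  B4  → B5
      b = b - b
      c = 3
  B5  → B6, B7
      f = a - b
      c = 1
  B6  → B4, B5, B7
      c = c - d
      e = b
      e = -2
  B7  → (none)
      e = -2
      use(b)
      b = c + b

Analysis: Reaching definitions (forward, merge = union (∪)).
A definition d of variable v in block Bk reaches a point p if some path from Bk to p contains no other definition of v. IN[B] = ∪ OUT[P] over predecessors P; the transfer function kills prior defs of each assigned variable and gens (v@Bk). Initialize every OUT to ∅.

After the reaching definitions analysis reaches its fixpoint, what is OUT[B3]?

Answer: {a@B3, b@B2, e@B3, f@B3}

Derivation:
Per-block solution:
  B0: | IN={} | OUT={e@B0, f@B0}
  B1: | IN={e@B0, f@B0} | OUT={a@B1, e@B0, f@B0}
  B2: | IN={a@B1, e@B0, f@B0} | OUT={a@B1, b@B2, e@B0, f@B0}
  B3: | IN={a@B1, b@B2, e@B0, f@B0} | OUT={a@B3, b@B2, e@B3, f@B3}
  B4: | IN={a@B3, b@B2, b@B4, c@B6, e@B3, e@B6, f@B3, f@B5} | OUT={a@B3, b@B4, c@B4, e@B3, e@B6, f@B3, f@B5}
  B5: | IN={a@B3, b@B4, c@B4, c@B6, e@B3, e@B6, f@B3, f@B5} | OUT={a@B3, b@B4, c@B5, e@B3, e@B6, f@B5}
  B6: | IN={a@B3, b@B4, c@B5, e@B3, e@B6, f@B5} | OUT={a@B3, b@B4, c@B6, e@B6, f@B5}
  B7: | IN={a@B3, b@B2, b@B4, c@B5, c@B6, e@B3, e@B6, f@B3, f@B5} | OUT={a@B3, b@B7, c@B5, c@B6, e@B7, f@B3, f@B5}

Merge at B3: IN[B3] = OUT[B2] = {a@B1, b@B2, e@B0, f@B0}
Applying B3's transfer function to that IN value gives OUT[B3] (row B3 above).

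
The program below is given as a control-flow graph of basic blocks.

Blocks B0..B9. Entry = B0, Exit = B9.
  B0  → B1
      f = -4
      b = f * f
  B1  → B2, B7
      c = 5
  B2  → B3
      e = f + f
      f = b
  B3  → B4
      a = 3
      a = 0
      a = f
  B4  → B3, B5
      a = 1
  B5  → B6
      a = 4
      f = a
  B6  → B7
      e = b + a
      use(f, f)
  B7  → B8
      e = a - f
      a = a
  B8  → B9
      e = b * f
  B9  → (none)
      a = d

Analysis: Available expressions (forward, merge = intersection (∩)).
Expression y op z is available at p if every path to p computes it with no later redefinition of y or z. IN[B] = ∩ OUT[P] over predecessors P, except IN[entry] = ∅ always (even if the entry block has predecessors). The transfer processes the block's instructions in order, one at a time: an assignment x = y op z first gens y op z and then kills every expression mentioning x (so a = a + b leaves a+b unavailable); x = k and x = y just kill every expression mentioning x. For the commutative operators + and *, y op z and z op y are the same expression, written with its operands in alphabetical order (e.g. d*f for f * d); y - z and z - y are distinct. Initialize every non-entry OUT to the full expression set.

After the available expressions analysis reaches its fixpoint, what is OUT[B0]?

Per-block solution:
  B0: | IN={} | OUT={f*f}
  B1: | IN={f*f} | OUT={f*f}
  B2: | IN={f*f} | OUT={}
  B3: | IN={} | OUT={}
  B4: | IN={} | OUT={}
  B5: | IN={} | OUT={}
  B6: | IN={} | OUT={a+b}
  B7: | IN={} | OUT={}
  B8: | IN={} | OUT={b*f}
  B9: | IN={b*f} | OUT={b*f}

B0 is the boundary node: IN[B0] = {}
Applying B0's transfer function to that IN value gives OUT[B0] (row B0 above).

Answer: {f*f}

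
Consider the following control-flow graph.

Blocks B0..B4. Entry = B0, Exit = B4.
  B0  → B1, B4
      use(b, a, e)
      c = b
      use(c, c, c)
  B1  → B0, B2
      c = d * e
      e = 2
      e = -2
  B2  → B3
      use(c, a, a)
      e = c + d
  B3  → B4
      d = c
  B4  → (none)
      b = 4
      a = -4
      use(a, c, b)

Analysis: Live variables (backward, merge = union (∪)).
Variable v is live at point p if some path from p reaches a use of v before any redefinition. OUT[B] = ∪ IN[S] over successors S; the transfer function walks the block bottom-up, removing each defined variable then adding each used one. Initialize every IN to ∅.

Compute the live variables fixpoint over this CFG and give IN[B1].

Converged values:
  B0: | IN={a, b, d, e} | OUT={a, b, c, d, e}
  B1: | IN={a, b, d, e} | OUT={a, b, c, d, e}
  B2: | IN={a, c, d} | OUT={c}
  B3: | IN={c} | OUT={c}
  B4: | IN={c} | OUT={}

Merge at B1: OUT[B1] = IN[B0] ⊔ IN[B2] = {a, b, c, d, e}
Applying B1's transfer function to that OUT value gives IN[B1] (row B1 above).

Answer: {a, b, d, e}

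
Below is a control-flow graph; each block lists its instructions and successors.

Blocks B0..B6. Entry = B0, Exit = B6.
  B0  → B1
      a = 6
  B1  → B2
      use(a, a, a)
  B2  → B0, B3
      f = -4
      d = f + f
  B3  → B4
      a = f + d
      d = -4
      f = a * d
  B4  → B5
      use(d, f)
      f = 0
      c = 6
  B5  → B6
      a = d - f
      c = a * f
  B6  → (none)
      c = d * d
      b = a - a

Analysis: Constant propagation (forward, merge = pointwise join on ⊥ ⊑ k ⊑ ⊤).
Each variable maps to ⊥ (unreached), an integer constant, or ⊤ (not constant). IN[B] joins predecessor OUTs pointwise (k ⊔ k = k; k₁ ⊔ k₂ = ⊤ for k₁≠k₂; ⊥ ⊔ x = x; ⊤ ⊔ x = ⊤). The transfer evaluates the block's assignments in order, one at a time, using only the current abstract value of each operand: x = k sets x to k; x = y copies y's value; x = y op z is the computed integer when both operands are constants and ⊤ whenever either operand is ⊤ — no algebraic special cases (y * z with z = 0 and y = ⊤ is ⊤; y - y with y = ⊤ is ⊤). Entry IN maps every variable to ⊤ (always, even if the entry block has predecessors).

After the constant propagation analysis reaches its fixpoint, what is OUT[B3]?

Answer: {a: -12, b: ⊤, c: ⊤, d: -4, e: ⊤, f: 48}

Derivation:
Converged values:
  B0:   IN=(all ⊤)   OUT={a:6; rest ⊤}
  B1:   IN={a:6; rest ⊤}   OUT={a:6; rest ⊤}
  B2:   IN={a:6; rest ⊤}   OUT={a:6, d:-8, f:-4; rest ⊤}
  B3:   IN={a:6, d:-8, f:-4; rest ⊤}   OUT={a:-12, d:-4, f:48; rest ⊤}
  B4:   IN={a:-12, d:-4, f:48; rest ⊤}   OUT={a:-12, c:6, d:-4, f:0; rest ⊤}
  B5:   IN={a:-12, c:6, d:-4, f:0; rest ⊤}   OUT={a:-4, c:0, d:-4, f:0; rest ⊤}
  B6:   IN={a:-4, c:0, d:-4, f:0; rest ⊤}   OUT={a:-4, b:0, c:16, d:-4, f:0; rest ⊤}

Merge at B3: IN[B3] = OUT[B2] = {a: 6, b: ⊤, c: ⊤, d: -8, e: ⊤, f: -4}
Applying B3's transfer function to that IN value gives OUT[B3] (row B3 above).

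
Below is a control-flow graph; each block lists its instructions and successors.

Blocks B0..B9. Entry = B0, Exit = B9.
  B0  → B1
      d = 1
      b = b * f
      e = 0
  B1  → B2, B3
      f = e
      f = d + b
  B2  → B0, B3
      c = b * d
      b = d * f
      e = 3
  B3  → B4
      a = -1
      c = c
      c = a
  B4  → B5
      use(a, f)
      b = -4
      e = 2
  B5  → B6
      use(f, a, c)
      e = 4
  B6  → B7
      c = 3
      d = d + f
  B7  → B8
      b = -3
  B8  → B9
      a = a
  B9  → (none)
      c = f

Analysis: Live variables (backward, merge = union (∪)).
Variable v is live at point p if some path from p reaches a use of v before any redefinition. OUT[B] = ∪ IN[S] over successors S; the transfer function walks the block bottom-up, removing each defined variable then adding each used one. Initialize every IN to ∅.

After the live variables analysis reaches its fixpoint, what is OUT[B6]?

Per-block solution:
  B0:  IN={b, c, f}  OUT={b, c, d, e}
  B1:  IN={b, c, d, e}  OUT={b, c, d, f}
  B2:  IN={b, d, f}  OUT={b, c, d, f}
  B3:  IN={c, d, f}  OUT={a, c, d, f}
  B4:  IN={a, c, d, f}  OUT={a, c, d, f}
  B5:  IN={a, c, d, f}  OUT={a, d, f}
  B6:  IN={a, d, f}  OUT={a, f}
  B7:  IN={a, f}  OUT={a, f}
  B8:  IN={a, f}  OUT={f}
  B9:  IN={f}  OUT={}

Merge at B6: OUT[B6] = IN[B7] = {a, f}

Answer: {a, f}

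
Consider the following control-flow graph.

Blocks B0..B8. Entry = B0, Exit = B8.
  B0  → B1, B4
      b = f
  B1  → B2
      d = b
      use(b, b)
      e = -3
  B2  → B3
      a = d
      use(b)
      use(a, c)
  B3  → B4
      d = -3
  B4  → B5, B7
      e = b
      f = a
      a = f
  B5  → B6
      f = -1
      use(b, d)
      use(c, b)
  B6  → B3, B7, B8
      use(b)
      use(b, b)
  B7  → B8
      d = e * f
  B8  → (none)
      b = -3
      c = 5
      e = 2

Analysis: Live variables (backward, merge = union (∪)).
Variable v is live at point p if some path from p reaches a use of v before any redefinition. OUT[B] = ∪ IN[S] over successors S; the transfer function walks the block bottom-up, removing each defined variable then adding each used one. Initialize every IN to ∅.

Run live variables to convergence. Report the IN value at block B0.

Fixpoint table:
  B0:  IN={a, c, d, f}  OUT={a, b, c, d}
  B1:  IN={b, c}  OUT={b, c, d}
  B2:  IN={b, c, d}  OUT={a, b, c}
  B3:  IN={a, b, c}  OUT={a, b, c, d}
  B4:  IN={a, b, c, d}  OUT={a, b, c, d, e, f}
  B5:  IN={a, b, c, d, e}  OUT={a, b, c, e, f}
  B6:  IN={a, b, c, e, f}  OUT={a, b, c, e, f}
  B7:  IN={e, f}  OUT={}
  B8:  IN={}  OUT={}

Merge at B0: OUT[B0] = IN[B1] ⊔ IN[B4] = {a, b, c, d}
Applying B0's transfer function to that OUT value gives IN[B0] (row B0 above).

Answer: {a, c, d, f}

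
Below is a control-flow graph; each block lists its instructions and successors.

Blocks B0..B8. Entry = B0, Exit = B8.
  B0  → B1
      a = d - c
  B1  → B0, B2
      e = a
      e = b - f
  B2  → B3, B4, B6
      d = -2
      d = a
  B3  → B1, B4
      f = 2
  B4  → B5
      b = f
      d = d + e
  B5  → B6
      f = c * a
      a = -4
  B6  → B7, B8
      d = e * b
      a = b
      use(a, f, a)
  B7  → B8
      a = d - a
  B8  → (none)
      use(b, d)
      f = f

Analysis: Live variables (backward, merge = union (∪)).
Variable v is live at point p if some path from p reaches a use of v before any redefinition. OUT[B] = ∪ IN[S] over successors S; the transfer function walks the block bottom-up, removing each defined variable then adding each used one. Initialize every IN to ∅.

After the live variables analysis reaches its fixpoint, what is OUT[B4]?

Per-block solution:
  B0:  IN={b, c, d, f}  OUT={a, b, c, d, f}
  B1:  IN={a, b, c, d, f}  OUT={a, b, c, d, e, f}
  B2:  IN={a, b, c, e, f}  OUT={a, b, c, d, e, f}
  B3:  IN={a, b, c, d, e}  OUT={a, b, c, d, e, f}
  B4:  IN={a, c, d, e, f}  OUT={a, b, c, e}
  B5:  IN={a, b, c, e}  OUT={b, e, f}
  B6:  IN={b, e, f}  OUT={a, b, d, f}
  B7:  IN={a, b, d, f}  OUT={b, d, f}
  B8:  IN={b, d, f}  OUT={}

Merge at B4: OUT[B4] = IN[B5] = {a, b, c, e}

Answer: {a, b, c, e}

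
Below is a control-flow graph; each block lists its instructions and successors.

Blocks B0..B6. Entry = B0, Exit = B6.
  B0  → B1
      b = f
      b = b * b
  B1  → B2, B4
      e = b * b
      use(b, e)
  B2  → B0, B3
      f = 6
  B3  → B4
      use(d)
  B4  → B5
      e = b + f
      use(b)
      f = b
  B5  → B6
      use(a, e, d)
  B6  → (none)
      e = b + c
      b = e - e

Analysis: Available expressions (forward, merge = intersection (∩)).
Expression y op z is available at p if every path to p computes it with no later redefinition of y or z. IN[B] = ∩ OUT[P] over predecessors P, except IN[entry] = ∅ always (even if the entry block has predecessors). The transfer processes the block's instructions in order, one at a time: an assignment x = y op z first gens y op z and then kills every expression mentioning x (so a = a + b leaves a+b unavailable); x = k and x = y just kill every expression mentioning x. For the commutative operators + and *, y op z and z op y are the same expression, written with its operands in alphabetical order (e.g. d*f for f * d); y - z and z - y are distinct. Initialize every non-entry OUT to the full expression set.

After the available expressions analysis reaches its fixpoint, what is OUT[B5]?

Per-block solution:
  B0: | IN={} | OUT={}
  B1: | IN={} | OUT={b*b}
  B2: | IN={b*b} | OUT={b*b}
  B3: | IN={b*b} | OUT={b*b}
  B4: | IN={b*b} | OUT={b*b}
  B5: | IN={b*b} | OUT={b*b}
  B6: | IN={b*b} | OUT={e-e}

Merge at B5: IN[B5] = OUT[B4] = {b*b}
Applying B5's transfer function to that IN value gives OUT[B5] (row B5 above).

Answer: {b*b}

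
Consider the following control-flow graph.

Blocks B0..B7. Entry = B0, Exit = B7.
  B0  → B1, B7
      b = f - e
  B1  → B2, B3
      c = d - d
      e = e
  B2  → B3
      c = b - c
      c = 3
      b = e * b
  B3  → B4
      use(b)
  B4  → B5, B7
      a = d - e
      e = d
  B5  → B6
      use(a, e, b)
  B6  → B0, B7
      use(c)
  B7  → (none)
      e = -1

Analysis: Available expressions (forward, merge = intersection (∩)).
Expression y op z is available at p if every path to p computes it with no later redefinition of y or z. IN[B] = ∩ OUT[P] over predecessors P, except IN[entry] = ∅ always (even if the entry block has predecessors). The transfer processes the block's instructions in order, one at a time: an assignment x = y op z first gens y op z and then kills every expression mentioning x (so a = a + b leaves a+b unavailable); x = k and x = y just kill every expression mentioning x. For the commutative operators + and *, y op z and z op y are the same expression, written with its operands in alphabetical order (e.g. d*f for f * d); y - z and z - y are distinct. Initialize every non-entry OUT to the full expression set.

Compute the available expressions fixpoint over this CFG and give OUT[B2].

Answer: {d-d}

Trace:
Fixpoint table:
  B0: | IN={} | OUT={f-e}
  B1: | IN={f-e} | OUT={d-d}
  B2: | IN={d-d} | OUT={d-d}
  B3: | IN={d-d} | OUT={d-d}
  B4: | IN={d-d} | OUT={d-d}
  B5: | IN={d-d} | OUT={d-d}
  B6: | IN={d-d} | OUT={d-d}
  B7: | IN={} | OUT={}

Merge at B2: IN[B2] = OUT[B1] = {d-d}
Applying B2's transfer function to that IN value gives OUT[B2] (row B2 above).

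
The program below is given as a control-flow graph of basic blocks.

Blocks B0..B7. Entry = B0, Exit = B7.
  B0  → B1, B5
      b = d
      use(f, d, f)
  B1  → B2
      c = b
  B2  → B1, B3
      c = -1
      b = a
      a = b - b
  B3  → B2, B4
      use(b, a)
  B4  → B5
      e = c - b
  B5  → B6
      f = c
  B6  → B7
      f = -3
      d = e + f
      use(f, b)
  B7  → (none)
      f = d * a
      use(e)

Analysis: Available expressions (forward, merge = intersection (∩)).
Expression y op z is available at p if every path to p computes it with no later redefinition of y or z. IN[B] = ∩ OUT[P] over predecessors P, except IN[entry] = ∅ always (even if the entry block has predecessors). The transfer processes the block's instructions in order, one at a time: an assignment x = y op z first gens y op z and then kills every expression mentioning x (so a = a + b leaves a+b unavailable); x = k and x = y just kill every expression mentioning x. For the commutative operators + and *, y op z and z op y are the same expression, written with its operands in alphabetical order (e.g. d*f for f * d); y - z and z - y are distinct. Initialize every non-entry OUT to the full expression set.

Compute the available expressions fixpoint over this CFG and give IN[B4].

Fixpoint table:
  B0: | IN={} | OUT={}
  B1: | IN={} | OUT={}
  B2: | IN={} | OUT={b-b}
  B3: | IN={b-b} | OUT={b-b}
  B4: | IN={b-b} | OUT={b-b, c-b}
  B5: | IN={} | OUT={}
  B6: | IN={} | OUT={e+f}
  B7: | IN={e+f} | OUT={a*d}

Merge at B4: IN[B4] = OUT[B3] = {b-b}

Answer: {b-b}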